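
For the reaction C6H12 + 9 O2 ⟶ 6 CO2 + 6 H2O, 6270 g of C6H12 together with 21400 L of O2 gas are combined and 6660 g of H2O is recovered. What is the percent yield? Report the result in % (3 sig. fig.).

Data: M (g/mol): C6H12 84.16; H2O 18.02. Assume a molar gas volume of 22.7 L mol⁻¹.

82.7 %

n(C6H12) = 6270 / 84.16 = 74.50 mol
n(O2) = 21400 / 22.7 = 942.7 mol
n/ν for C6H12 = 74.50/1 = 74.50
n/ν for O2 = 942.7/9 = 104.7
Smallest n/ν is C6H12 → limiting reagent.
theoretical n(H2O) = (6/1) × 74.50 = 447.0 mol → 8055 g
% yield = 6660 / 8055 × 100 = 82.68 %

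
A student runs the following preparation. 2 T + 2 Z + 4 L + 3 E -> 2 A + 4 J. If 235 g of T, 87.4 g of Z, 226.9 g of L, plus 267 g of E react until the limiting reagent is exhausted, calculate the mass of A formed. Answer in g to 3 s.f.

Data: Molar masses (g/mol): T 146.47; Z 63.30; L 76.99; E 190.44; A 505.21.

472 g

n(T) = 235.0 / 146.47 = 1.604 mol
n(Z) = 87.40 / 63.30 = 1.381 mol
n(L) = 226.9 / 76.99 = 2.947 mol
n(E) = 267.0 / 190.44 = 1.402 mol
n/ν for T = 1.604/2 = 0.8020
n/ν for Z = 1.381/2 = 0.6905
n/ν for L = 2.947/4 = 0.7368
n/ν for E = 1.402/3 = 0.4673
Smallest n/ν is E → limiting reagent.
n(A) = (2/3) × 1.402 = 0.9347 mol
mass = 0.9347 × 505.21 = 472.2 g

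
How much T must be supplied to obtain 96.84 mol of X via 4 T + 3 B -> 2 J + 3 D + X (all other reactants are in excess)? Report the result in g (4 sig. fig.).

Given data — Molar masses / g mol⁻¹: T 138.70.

53730 g

n(X) = 96.84 mol
n(T) = (4/1) × 96.84 = 387.4 mol
mass = 387.4 × 138.70 = 53730 g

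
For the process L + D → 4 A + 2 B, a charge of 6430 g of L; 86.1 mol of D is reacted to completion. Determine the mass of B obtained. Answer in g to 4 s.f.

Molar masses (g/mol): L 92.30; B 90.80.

n(L) = 6430 / 92.30 = 69.66 mol
n(D) = 86.10 mol
n/ν for L = 69.66/1 = 69.66
n/ν for D = 86.10/1 = 86.10
Smallest n/ν is L → limiting reagent.
n(B) = (2/1) × 69.66 = 139.3 mol
mass = 139.3 × 90.80 = 12650 g

12650 g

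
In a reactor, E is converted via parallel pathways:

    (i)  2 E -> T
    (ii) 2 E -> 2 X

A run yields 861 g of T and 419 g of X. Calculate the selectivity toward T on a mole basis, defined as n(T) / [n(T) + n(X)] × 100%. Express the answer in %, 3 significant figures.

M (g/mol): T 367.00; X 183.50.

50.7 %

n(T) = 861 / 367.00 = 2.346 mol
n(X) = 419 / 183.50 = 2.283 mol
selectivity = 2.346/(2.346+2.283) × 100 = 50.68 %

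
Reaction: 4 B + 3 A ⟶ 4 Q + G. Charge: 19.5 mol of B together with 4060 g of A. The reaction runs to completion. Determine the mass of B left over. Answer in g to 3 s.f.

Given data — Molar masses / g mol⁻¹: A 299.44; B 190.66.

n(B) = 19.50 mol
n(A) = 4060 / 299.44 = 13.56 mol
n/ν for B = 19.50/4 = 4.875
n/ν for A = 13.56/3 = 4.520
Smallest n/ν is A → limiting reagent.
B consumed = (4/3) × 13.56 = 18.08 mol
B remaining = 19.50 − 18.08 = 1.420 mol
mass = 1.420 × 190.66 = 270.7 g

271 g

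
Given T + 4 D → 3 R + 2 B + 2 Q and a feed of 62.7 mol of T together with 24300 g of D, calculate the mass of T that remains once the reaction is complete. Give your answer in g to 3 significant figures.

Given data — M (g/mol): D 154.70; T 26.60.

623 g

n(T) = 62.70 mol
n(D) = 24300 / 154.70 = 157.1 mol
n/ν for T = 62.70/1 = 62.70
n/ν for D = 157.1/4 = 39.28
Smallest n/ν is D → limiting reagent.
T consumed = (1/4) × 157.1 = 39.28 mol
T remaining = 62.70 − 39.28 = 23.42 mol
mass = 23.42 × 26.60 = 623.0 g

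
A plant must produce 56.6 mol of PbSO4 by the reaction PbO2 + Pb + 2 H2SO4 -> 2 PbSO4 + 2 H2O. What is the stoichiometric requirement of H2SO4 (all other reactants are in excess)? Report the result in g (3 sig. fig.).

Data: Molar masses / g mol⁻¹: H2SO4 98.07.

5550 g

n(PbSO4) = 56.60 mol
n(H2SO4) = (2/2) × 56.60 = 56.60 mol
mass = 56.60 × 98.07 = 5551 g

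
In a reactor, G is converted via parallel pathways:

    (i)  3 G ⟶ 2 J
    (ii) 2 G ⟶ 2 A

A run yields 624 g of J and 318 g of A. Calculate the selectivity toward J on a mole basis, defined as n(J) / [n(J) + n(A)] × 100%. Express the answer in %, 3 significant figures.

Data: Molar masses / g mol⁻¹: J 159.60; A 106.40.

56.7 %

n(J) = 624 / 159.60 = 3.910 mol
n(A) = 318 / 106.40 = 2.989 mol
selectivity = 3.910/(3.910+2.989) × 100 = 56.67 %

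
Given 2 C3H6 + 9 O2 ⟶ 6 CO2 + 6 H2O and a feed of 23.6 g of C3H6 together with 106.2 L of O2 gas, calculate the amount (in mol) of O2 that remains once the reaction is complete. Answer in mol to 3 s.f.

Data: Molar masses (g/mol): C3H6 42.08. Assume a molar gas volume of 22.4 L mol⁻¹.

n(C3H6) = 23.60 / 42.08 = 0.5608 mol
n(O2) = 106.2 / 22.4 = 4.741 mol
n/ν for C3H6 = 0.5608/2 = 0.2804
n/ν for O2 = 4.741/9 = 0.5268
Smallest n/ν is C3H6 → limiting reagent.
O2 consumed = (9/2) × 0.5608 = 2.524 mol
O2 remaining = 4.741 − 2.524 = 2.217 mol

2.22 mol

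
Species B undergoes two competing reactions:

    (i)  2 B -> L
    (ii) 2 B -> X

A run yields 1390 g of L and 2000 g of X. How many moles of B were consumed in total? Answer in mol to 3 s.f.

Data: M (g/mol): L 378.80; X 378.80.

17.9 mol

n(L) = 1390 / 378.80 = 3.669 mol
n(X) = 2000 / 378.80 = 5.280 mol
n(B) via (i) = (2/1)×3.669 = 7.338 mol
n(B) via (ii) = (2/1)×5.280 = 10.56 mol
total n(B) = 7.338 + 10.56 = 17.90 mol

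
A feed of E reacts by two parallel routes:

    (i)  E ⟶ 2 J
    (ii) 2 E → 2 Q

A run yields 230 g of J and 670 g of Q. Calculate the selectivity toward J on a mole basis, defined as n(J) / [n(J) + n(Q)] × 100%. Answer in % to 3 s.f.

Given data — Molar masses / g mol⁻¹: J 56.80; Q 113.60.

40.7 %

n(J) = 230 / 56.80 = 4.049 mol
n(Q) = 670 / 113.60 = 5.898 mol
selectivity = 4.049/(4.049+5.898) × 100 = 40.71 %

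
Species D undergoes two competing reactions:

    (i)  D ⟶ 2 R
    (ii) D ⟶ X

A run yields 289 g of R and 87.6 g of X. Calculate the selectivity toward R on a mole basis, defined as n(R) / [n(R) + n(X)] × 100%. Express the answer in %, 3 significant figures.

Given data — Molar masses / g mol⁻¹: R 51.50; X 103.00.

n(R) = 289 / 51.50 = 5.612 mol
n(X) = 87.6 / 103.00 = 0.8505 mol
selectivity = 5.612/(5.612+0.8505) × 100 = 86.84 %

86.8 %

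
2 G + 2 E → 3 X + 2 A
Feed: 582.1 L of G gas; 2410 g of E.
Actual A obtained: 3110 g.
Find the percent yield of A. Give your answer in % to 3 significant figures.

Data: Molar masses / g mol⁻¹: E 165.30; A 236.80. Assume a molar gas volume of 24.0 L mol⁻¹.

90.1 %

n(G) = 582.1 / 24.0 = 24.25 mol
n(E) = 2410 / 165.30 = 14.58 mol
n/ν for G = 24.25/2 = 12.13
n/ν for E = 14.58/2 = 7.290
Smallest n/ν is E → limiting reagent.
theoretical n(A) = (2/2) × 14.58 = 14.58 mol → 3453 g
% yield = 3110 / 3453 × 100 = 90.07 %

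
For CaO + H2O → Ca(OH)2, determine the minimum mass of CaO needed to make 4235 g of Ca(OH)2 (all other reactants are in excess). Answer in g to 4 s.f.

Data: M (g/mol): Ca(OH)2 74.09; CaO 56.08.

n(Ca(OH)2) = 4235 / 74.09 = 57.16 mol
n(CaO) = (1/1) × 57.16 = 57.16 mol
mass = 57.16 × 56.08 = 3206 g

3206 g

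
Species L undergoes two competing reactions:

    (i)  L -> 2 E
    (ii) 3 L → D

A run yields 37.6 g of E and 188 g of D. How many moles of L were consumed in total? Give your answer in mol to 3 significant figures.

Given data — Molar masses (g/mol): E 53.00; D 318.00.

2.13 mol

n(E) = 37.6 / 53.00 = 0.7094 mol
n(D) = 188 / 318.00 = 0.5912 mol
n(L) via (i) = (1/2)×0.7094 = 0.3547 mol
n(L) via (ii) = (3/1)×0.5912 = 1.774 mol
total n(L) = 0.3547 + 1.774 = 2.129 mol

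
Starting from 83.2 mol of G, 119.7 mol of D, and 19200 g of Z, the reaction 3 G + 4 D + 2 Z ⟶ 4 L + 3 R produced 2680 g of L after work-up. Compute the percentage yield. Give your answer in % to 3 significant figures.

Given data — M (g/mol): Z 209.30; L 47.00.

51.4 %

n(G) = 83.20 mol
n(D) = 119.7 mol
n(Z) = 19200 / 209.30 = 91.73 mol
n/ν for G = 83.20/3 = 27.73
n/ν for D = 119.7/4 = 29.93
n/ν for Z = 91.73/2 = 45.87
Smallest n/ν is G → limiting reagent.
theoretical n(L) = (4/3) × 83.20 = 110.9 mol → 5212 g
% yield = 2680 / 5212 × 100 = 51.42 %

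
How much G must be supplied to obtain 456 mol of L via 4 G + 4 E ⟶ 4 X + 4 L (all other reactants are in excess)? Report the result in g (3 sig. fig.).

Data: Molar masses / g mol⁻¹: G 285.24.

n(L) = 456.0 mol
n(G) = (4/4) × 456.0 = 456.0 mol
mass = 456.0 × 285.24 = 130100 g

130000 g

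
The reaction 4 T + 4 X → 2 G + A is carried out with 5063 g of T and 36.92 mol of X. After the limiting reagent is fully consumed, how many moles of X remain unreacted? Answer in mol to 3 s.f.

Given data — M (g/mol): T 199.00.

11.5 mol

n(T) = 5063 / 199.00 = 25.44 mol
n(X) = 36.92 mol
n/ν → T: 6.360, X: 9.230; T is limiting.
X consumed = (4/4) × 25.44 = 25.44 mol
X remaining = 36.92 − 25.44 = 11.48 mol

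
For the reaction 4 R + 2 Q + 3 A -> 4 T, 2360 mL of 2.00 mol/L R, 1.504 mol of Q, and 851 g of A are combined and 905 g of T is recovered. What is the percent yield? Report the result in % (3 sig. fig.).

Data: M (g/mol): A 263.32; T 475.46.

63.3 %

n(R) = 2.00 × 2360/1000 = 4.720 mol
n(Q) = 1.504 mol
n(A) = 851.0 / 263.32 = 3.232 mol
n/ν → R: 1.180, Q: 0.7520, A: 1.077; Q is limiting.
theoretical n(T) = (4/2) × 1.504 = 3.008 mol → 1430 g
% yield = 905 / 1430 × 100 = 63.29 %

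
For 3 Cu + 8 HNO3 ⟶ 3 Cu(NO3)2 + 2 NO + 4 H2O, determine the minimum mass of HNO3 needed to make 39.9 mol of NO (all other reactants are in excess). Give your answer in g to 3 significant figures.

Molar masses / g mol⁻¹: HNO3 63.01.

n(NO) = 39.90 mol
n(HNO3) = (8/2) × 39.90 = 159.6 mol
mass = 159.6 × 63.01 = 10060 g

10100 g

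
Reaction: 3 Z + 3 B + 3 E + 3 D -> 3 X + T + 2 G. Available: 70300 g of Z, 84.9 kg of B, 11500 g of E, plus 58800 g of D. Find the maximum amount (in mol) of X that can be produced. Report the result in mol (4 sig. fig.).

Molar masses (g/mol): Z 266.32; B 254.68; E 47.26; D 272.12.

n(Z) = 70300 / 266.32 = 264.0 mol
n(B) = 84.90×1000 / 254.68 = 333.4 mol
n(E) = 11500 / 47.26 = 243.3 mol
n(D) = 58800 / 272.12 = 216.1 mol
n/ν for Z = 264.0/3 = 88.00
n/ν for B = 333.4/3 = 111.1
n/ν for E = 243.3/3 = 81.10
n/ν for D = 216.1/3 = 72.03
Smallest n/ν is D → limiting reagent.
n(X) = (3/3) × 216.1 = 216.1 mol

216.1 mol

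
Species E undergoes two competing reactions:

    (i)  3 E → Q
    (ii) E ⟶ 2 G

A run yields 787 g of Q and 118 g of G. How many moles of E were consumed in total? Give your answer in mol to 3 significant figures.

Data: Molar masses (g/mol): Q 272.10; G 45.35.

n(Q) = 787 / 272.10 = 2.892 mol
n(G) = 118 / 45.35 = 2.602 mol
n(E) via (i) = (3/1)×2.892 = 8.676 mol
n(E) via (ii) = (1/2)×2.602 = 1.301 mol
total n(E) = 8.676 + 1.301 = 9.977 mol

9.98 mol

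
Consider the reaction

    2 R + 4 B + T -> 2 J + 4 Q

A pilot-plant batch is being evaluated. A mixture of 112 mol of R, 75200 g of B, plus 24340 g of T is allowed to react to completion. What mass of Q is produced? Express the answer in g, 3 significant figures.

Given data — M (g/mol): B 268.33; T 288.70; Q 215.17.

n(R) = 112.0 mol
n(B) = 75200 / 268.33 = 280.3 mol
n(T) = 24340 / 288.70 = 84.31 mol
n/ν for R = 112.0/2 = 56.00
n/ν for B = 280.3/4 = 70.08
n/ν for T = 84.31/1 = 84.31
Smallest n/ν is R → limiting reagent.
n(Q) = (4/2) × 112.0 = 224.0 mol
mass = 224.0 × 215.17 = 48200 g

48200 g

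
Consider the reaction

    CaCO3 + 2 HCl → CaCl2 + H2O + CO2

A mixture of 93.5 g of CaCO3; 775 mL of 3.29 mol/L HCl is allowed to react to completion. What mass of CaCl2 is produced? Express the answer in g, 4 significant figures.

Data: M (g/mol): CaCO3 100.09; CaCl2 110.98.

n(CaCO3) = 93.50 / 100.09 = 0.9342 mol
n(HCl) = 3.29 × 775.0/1000 = 2.550 mol
n/ν → CaCO3: 0.9342, HCl: 1.275; CaCO3 is limiting.
n(CaCl2) = (1/1) × 0.9342 = 0.9342 mol
mass = 0.9342 × 110.98 = 103.7 g

103.7 g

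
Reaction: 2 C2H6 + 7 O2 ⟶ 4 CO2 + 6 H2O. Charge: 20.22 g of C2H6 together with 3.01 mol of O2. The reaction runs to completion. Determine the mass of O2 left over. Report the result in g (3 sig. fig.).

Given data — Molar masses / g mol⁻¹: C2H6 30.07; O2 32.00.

n(C2H6) = 20.22 / 30.07 = 0.6724 mol
n(O2) = 3.010 mol
n/ν → C2H6: 0.3362, O2: 0.4300; C2H6 is limiting.
O2 consumed = (7/2) × 0.6724 = 2.353 mol
O2 remaining = 3.010 − 2.353 = 0.6570 mol
mass = 0.6570 × 32.00 = 21.02 g

21.0 g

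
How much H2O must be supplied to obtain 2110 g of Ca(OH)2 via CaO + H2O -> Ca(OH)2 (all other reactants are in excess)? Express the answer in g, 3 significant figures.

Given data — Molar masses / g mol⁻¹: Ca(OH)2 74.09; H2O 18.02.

513 g

n(Ca(OH)2) = 2110 / 74.09 = 28.48 mol
n(H2O) = (1/1) × 28.48 = 28.48 mol
mass = 28.48 × 18.02 = 513.2 g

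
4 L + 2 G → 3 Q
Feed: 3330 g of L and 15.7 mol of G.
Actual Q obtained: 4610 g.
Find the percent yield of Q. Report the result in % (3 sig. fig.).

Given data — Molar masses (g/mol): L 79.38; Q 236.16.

n(L) = 3330 / 79.38 = 41.95 mol
n(G) = 15.70 mol
n/ν → L: 10.49, G: 7.850; G is limiting.
theoretical n(Q) = (3/2) × 15.70 = 23.55 mol → 5562 g
% yield = 4610 / 5562 × 100 = 82.88 %

82.9 %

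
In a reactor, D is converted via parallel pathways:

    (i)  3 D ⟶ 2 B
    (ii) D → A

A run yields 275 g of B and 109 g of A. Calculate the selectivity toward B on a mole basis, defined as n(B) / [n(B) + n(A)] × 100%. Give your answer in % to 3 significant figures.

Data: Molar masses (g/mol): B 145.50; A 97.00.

62.7 %

n(B) = 275 / 145.50 = 1.890 mol
n(A) = 109 / 97.00 = 1.124 mol
selectivity = 1.890/(1.890+1.124) × 100 = 62.71 %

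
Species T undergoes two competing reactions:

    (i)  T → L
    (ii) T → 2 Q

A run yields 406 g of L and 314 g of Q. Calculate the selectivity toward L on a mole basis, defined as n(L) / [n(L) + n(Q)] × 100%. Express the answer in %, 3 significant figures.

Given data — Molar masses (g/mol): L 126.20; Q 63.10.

39.3 %

n(L) = 406 / 126.20 = 3.217 mol
n(Q) = 314 / 63.10 = 4.976 mol
selectivity = 3.217/(3.217+4.976) × 100 = 39.27 %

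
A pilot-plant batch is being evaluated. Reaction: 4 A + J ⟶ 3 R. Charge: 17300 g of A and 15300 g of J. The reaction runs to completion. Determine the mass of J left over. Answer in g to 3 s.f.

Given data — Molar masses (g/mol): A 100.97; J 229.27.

5480 g

n(A) = 17300 / 100.97 = 171.3 mol
n(J) = 15300 / 229.27 = 66.73 mol
n/ν for A = 171.3/4 = 42.83
n/ν for J = 66.73/1 = 66.73
Smallest n/ν is A → limiting reagent.
J consumed = (1/4) × 171.3 = 42.83 mol
J remaining = 66.73 − 42.83 = 23.90 mol
mass = 23.90 × 229.27 = 5480 g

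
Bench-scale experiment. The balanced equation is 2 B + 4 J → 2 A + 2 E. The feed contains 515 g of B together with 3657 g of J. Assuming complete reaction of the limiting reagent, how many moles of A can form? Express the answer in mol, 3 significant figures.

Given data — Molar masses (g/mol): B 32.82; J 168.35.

n(B) = 515.0 / 32.82 = 15.69 mol
n(J) = 3657 / 168.35 = 21.72 mol
n/ν for B = 15.69/2 = 7.845
n/ν for J = 21.72/4 = 5.430
Smallest n/ν is J → limiting reagent.
n(A) = (2/4) × 21.72 = 10.86 mol

10.9 mol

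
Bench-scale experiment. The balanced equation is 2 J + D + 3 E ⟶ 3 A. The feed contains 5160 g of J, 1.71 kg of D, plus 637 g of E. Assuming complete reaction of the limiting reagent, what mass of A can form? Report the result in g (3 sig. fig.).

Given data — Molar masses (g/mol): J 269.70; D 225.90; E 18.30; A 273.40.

n(J) = 5160 / 269.70 = 19.13 mol
n(D) = 1.710×1000 / 225.90 = 7.570 mol
n(E) = 637.0 / 18.30 = 34.81 mol
n/ν for J = 19.13/2 = 9.565
n/ν for D = 7.570/1 = 7.570
n/ν for E = 34.81/3 = 11.60
Smallest n/ν is D → limiting reagent.
n(A) = (3/1) × 7.570 = 22.71 mol
mass = 22.71 × 273.40 = 6209 g

6210 g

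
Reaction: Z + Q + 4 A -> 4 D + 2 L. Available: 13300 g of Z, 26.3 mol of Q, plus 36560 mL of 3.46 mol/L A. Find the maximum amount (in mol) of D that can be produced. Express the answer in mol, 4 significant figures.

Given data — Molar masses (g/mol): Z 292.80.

n(Z) = 13300 / 292.80 = 45.42 mol
n(Q) = 26.30 mol
n(A) = 3.46 × 36560/1000 = 126.5 mol
n/ν → Z: 45.42, Q: 26.30, A: 31.63; Q is limiting.
n(D) = (4/1) × 26.30 = 105.2 mol

105.2 mol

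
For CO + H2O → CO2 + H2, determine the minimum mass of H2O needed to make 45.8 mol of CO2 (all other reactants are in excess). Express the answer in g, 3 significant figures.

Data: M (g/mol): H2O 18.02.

825 g

n(CO2) = 45.80 mol
n(H2O) = (1/1) × 45.80 = 45.80 mol
mass = 45.80 × 18.02 = 825.3 g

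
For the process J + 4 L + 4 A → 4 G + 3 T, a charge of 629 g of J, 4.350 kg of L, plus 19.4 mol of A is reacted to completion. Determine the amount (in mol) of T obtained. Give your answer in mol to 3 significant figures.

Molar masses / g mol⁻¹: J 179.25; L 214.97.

10.5 mol

n(J) = 629.0 / 179.25 = 3.509 mol
n(L) = 4.350×1000 / 214.97 = 20.24 mol
n(A) = 19.40 mol
n/ν → J: 3.509, L: 5.060, A: 4.850; J is limiting.
n(T) = (3/1) × 3.509 = 10.53 mol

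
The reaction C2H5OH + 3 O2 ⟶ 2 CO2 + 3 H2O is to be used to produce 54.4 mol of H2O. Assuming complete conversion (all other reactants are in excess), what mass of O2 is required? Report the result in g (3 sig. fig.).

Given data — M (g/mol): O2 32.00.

1740 g

n(H2O) = 54.40 mol
n(O2) = (3/3) × 54.40 = 54.40 mol
mass = 54.40 × 32.00 = 1741 g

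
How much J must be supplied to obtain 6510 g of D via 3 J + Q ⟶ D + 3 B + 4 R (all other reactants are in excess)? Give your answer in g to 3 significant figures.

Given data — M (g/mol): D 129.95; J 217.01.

32600 g

n(D) = 6510 / 129.95 = 50.10 mol
n(J) = (3/1) × 50.10 = 150.3 mol
mass = 150.3 × 217.01 = 32620 g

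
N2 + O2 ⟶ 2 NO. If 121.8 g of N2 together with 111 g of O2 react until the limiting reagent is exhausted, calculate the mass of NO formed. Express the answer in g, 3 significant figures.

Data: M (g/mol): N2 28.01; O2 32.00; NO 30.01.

208 g

n(N2) = 121.8 / 28.01 = 4.348 mol
n(O2) = 111.0 / 32.00 = 3.469 mol
n/ν → N2: 4.348, O2: 3.469; O2 is limiting.
n(NO) = (2/1) × 3.469 = 6.938 mol
mass = 6.938 × 30.01 = 208.2 g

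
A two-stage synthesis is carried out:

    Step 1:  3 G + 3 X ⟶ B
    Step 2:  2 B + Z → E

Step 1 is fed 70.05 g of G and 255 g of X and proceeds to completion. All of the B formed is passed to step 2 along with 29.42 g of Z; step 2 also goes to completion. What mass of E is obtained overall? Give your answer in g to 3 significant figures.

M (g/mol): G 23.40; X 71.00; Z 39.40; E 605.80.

302 g

Step 1:
n(G) = 70.05 / 23.40 = 2.994 mol
n(X) = 255.0 / 71.00 = 3.592 mol
n/ν for G = 2.994/3 = 0.9980
n/ν for X = 3.592/3 = 1.197
Smallest n/ν is G → limiting reagent.
n(B) produced = (1/3) × 2.994 = 0.9980 mol
Step 2:
n(B) available = 0.9980 mol
n(Z) = 29.42 / 39.40 = 0.7467 mol
n/ν for B = 0.9980/2 = 0.4990
n/ν for Z = 0.7467/1 = 0.7467
Smallest n/ν is B → limiting reagent.
n(E) = (1/2) × 0.9980 = 0.4990 mol
mass = 0.4990 × 605.80 = 302.3 g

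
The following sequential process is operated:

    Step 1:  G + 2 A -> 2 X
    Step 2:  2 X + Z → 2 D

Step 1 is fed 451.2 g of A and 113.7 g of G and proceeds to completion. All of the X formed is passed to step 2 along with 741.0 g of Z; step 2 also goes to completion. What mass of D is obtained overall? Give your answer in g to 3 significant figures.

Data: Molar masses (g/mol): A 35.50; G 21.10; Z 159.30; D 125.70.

1170 g

Step 1:
n(A) = 451.2 / 35.50 = 12.71 mol
n(G) = 113.7 / 21.10 = 5.389 mol
n/ν → A: 6.355, G: 5.389; G is limiting.
n(X) produced = (2/1) × 5.389 = 10.78 mol
Step 2:
n(X) available = 10.78 mol
n(Z) = 741.0 / 159.30 = 4.652 mol
n/ν → X: 5.390, Z: 4.652; Z is limiting.
n(D) = (2/1) × 4.652 = 9.304 mol
mass = 9.304 × 125.70 = 1170 g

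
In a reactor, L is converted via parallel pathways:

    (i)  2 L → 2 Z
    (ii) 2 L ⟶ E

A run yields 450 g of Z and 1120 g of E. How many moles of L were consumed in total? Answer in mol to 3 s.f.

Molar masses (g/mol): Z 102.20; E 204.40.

15.4 mol

n(Z) = 450 / 102.20 = 4.403 mol
n(E) = 1120 / 204.40 = 5.479 mol
n(L) via (i) = (2/2)×4.403 = 4.403 mol
n(L) via (ii) = (2/1)×5.479 = 10.96 mol
total n(L) = 4.403 + 10.96 = 15.36 mol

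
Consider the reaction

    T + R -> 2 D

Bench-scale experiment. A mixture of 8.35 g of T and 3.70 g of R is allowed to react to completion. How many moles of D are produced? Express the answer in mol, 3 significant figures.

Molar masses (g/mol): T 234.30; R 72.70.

n(T) = 8.350 / 234.30 = 0.03564 mol
n(R) = 3.700 / 72.70 = 0.05089 mol
n/ν for T = 0.03564/1 = 0.03564
n/ν for R = 0.05089/1 = 0.05089
Smallest n/ν is T → limiting reagent.
n(D) = (2/1) × 0.03564 = 0.07128 mol

0.0713 mol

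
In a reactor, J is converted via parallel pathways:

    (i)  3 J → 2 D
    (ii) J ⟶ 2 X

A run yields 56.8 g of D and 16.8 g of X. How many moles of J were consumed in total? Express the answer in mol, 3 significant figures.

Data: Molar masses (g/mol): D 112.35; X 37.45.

n(D) = 56.8 / 112.35 = 0.5056 mol
n(X) = 16.8 / 37.45 = 0.4486 mol
n(J) via (i) = (3/2)×0.5056 = 0.7584 mol
n(J) via (ii) = (1/2)×0.4486 = 0.2243 mol
total n(J) = 0.7584 + 0.2243 = 0.9827 mol

0.983 mol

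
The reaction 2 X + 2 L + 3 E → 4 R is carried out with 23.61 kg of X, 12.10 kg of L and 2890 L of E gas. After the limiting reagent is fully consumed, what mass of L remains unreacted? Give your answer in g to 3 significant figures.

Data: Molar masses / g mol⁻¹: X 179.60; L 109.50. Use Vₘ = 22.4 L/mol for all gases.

2680 g

n(X) = 23.61×1000 / 179.60 = 131.5 mol
n(L) = 12.10×1000 / 109.50 = 110.5 mol
n(E) = 2890 / 22.4 = 129.0 mol
n/ν for X = 131.5/2 = 65.75
n/ν for L = 110.5/2 = 55.25
n/ν for E = 129.0/3 = 43.00
Smallest n/ν is E → limiting reagent.
L consumed = (2/3) × 129.0 = 86.00 mol
L remaining = 110.5 − 86.00 = 24.50 mol
mass = 24.50 × 109.50 = 2683 g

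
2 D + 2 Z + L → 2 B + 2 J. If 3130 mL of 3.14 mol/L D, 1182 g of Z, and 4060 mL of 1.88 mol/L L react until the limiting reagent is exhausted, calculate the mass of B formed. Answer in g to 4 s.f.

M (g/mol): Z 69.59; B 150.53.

n(D) = 3.14 × 3130/1000 = 9.828 mol
n(Z) = 1182 / 69.59 = 16.99 mol
n(L) = 1.88 × 4060/1000 = 7.633 mol
n/ν → D: 4.914, Z: 8.495, L: 7.633; D is limiting.
n(B) = (2/2) × 9.828 = 9.828 mol
mass = 9.828 × 150.53 = 1479 g

1479 g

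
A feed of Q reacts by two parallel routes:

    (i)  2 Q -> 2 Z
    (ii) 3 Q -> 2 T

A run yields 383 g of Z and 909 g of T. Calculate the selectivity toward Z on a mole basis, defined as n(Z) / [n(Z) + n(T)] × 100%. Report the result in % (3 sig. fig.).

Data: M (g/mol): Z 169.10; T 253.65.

38.7 %

n(Z) = 383 / 169.10 = 2.265 mol
n(T) = 909 / 253.65 = 3.584 mol
selectivity = 2.265/(2.265+3.584) × 100 = 38.72 %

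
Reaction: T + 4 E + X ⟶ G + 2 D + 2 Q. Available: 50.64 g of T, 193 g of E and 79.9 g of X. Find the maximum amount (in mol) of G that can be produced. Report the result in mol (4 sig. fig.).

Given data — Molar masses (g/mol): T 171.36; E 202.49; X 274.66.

n(T) = 50.64 / 171.36 = 0.2955 mol
n(E) = 193.0 / 202.49 = 0.9531 mol
n(X) = 79.90 / 274.66 = 0.2909 mol
n/ν for T = 0.2955/1 = 0.2955
n/ν for E = 0.9531/4 = 0.2383
n/ν for X = 0.2909/1 = 0.2909
Smallest n/ν is E → limiting reagent.
n(G) = (1/4) × 0.9531 = 0.2383 mol

0.2383 mol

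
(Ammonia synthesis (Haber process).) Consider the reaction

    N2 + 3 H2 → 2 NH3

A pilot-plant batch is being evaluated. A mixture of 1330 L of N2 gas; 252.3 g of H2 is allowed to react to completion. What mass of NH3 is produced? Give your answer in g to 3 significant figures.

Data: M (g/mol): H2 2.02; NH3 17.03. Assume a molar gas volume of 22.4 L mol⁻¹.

1420 g

n(N2) = 1330 / 22.4 = 59.38 mol
n(H2) = 252.3 / 2.02 = 124.9 mol
n/ν for N2 = 59.38/1 = 59.38
n/ν for H2 = 124.9/3 = 41.63
Smallest n/ν is H2 → limiting reagent.
n(NH3) = (2/3) × 124.9 = 83.27 mol
mass = 83.27 × 17.03 = 1418 g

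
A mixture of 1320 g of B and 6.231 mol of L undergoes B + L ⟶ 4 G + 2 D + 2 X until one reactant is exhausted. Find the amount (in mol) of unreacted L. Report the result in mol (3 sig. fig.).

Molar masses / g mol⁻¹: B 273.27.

n(B) = 1320 / 273.27 = 4.830 mol
n(L) = 6.231 mol
n/ν for B = 4.830/1 = 4.830
n/ν for L = 6.231/1 = 6.231
Smallest n/ν is B → limiting reagent.
L consumed = (1/1) × 4.830 = 4.830 mol
L remaining = 6.231 − 4.830 = 1.401 mol

1.40 mol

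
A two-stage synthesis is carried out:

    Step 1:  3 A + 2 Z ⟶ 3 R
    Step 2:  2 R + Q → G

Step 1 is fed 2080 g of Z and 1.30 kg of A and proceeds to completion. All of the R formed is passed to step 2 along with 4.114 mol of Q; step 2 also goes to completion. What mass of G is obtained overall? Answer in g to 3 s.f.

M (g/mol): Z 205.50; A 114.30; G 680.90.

Step 1:
n(Z) = 2080 / 205.50 = 10.12 mol
n(A) = 1.300×1000 / 114.30 = 11.37 mol
n/ν → Z: 5.060, A: 3.790; A is limiting.
n(R) produced = (3/3) × 11.37 = 11.37 mol
Step 2:
n(R) available = 11.37 mol
n(Q) = 4.114 mol
n/ν → R: 5.685, Q: 4.114; Q is limiting.
n(G) = (1/1) × 4.114 = 4.114 mol
mass = 4.114 × 680.90 = 2801 g

2800 g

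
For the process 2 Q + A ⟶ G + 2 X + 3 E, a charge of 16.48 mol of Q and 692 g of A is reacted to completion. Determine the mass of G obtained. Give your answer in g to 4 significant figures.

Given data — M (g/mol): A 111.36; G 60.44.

375.6 g

n(Q) = 16.48 mol
n(A) = 692.0 / 111.36 = 6.214 mol
n/ν → Q: 8.240, A: 6.214; A is limiting.
n(G) = (1/1) × 6.214 = 6.214 mol
mass = 6.214 × 60.44 = 375.6 g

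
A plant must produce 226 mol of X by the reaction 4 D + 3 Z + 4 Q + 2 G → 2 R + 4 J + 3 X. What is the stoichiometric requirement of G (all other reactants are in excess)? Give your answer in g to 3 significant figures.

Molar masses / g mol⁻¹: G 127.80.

19300 g

n(X) = 226.0 mol
n(G) = (2/3) × 226.0 = 150.7 mol
mass = 150.7 × 127.80 = 19260 g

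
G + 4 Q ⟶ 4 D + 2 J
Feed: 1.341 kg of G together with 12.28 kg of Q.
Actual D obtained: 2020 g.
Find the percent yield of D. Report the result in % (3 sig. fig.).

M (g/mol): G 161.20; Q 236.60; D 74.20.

81.8 %

n(G) = 1.341×1000 / 161.20 = 8.319 mol
n(Q) = 12.28×1000 / 236.60 = 51.90 mol
n/ν for G = 8.319/1 = 8.319
n/ν for Q = 51.90/4 = 12.98
Smallest n/ν is G → limiting reagent.
theoretical n(D) = (4/1) × 8.319 = 33.28 mol → 2469 g
% yield = 2020 / 2469 × 100 = 81.81 %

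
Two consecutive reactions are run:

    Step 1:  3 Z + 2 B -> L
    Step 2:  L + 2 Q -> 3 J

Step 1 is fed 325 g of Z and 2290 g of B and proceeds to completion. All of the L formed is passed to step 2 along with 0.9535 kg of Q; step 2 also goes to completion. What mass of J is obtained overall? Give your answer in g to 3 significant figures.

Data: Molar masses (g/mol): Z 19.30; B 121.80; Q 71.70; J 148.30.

Step 1:
n(Z) = 325.0 / 19.30 = 16.84 mol
n(B) = 2290 / 121.80 = 18.80 mol
n/ν for Z = 16.84/3 = 5.613
n/ν for B = 18.80/2 = 9.400
Smallest n/ν is Z → limiting reagent.
n(L) produced = (1/3) × 16.84 = 5.613 mol
Step 2:
n(L) available = 5.613 mol
n(Q) = 0.9535×1000 / 71.70 = 13.30 mol
n/ν for L = 5.613/1 = 5.613
n/ν for Q = 13.30/2 = 6.650
Smallest n/ν is L → limiting reagent.
n(J) = (3/1) × 5.613 = 16.84 mol
mass = 16.84 × 148.30 = 2497 g

2500 g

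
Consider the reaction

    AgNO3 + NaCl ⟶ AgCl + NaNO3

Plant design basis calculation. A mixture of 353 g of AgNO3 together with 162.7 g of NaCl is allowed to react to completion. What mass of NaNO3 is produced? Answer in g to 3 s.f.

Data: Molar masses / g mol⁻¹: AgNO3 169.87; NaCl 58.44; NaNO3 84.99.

177 g

n(AgNO3) = 353.0 / 169.87 = 2.078 mol
n(NaCl) = 162.7 / 58.44 = 2.784 mol
n/ν for AgNO3 = 2.078/1 = 2.078
n/ν for NaCl = 2.784/1 = 2.784
Smallest n/ν is AgNO3 → limiting reagent.
n(NaNO3) = (1/1) × 2.078 = 2.078 mol
mass = 2.078 × 84.99 = 176.6 g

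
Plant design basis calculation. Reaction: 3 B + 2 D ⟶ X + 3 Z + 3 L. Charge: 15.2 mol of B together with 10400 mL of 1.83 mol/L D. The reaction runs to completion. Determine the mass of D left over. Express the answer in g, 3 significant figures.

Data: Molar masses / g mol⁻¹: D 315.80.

2810 g

n(B) = 15.20 mol
n(D) = 1.83 × 10400/1000 = 19.03 mol
n/ν for B = 15.20/3 = 5.067
n/ν for D = 19.03/2 = 9.515
Smallest n/ν is B → limiting reagent.
D consumed = (2/3) × 15.20 = 10.13 mol
D remaining = 19.03 − 10.13 = 8.900 mol
mass = 8.900 × 315.80 = 2811 g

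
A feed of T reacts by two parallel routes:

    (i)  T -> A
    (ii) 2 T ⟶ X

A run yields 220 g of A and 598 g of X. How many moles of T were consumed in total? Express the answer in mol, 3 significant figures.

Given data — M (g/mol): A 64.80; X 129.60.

n(A) = 220 / 64.80 = 3.395 mol
n(X) = 598 / 129.60 = 4.614 mol
n(T) via (i) = (1/1)×3.395 = 3.395 mol
n(T) via (ii) = (2/1)×4.614 = 9.228 mol
total n(T) = 3.395 + 9.228 = 12.62 mol

12.6 mol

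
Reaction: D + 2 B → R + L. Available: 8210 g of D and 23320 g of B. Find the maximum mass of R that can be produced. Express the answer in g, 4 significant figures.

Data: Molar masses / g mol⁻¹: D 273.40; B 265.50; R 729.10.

n(D) = 8210 / 273.40 = 30.03 mol
n(B) = 23320 / 265.50 = 87.83 mol
n/ν → D: 30.03, B: 43.92; D is limiting.
n(R) = (1/1) × 30.03 = 30.03 mol
mass = 30.03 × 729.10 = 21890 g

21890 g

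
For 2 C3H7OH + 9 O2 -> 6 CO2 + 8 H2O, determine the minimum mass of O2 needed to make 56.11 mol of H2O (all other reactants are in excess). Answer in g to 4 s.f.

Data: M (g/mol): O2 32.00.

n(H2O) = 56.11 mol
n(O2) = (9/8) × 56.11 = 63.12 mol
mass = 63.12 × 32.00 = 2020 g

2020 g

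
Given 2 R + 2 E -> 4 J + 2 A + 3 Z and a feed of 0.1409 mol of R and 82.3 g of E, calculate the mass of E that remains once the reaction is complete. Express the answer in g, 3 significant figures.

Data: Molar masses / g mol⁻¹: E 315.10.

n(R) = 0.1409 mol
n(E) = 82.30 / 315.10 = 0.2612 mol
n/ν for R = 0.1409/2 = 0.07045
n/ν for E = 0.2612/2 = 0.1306
Smallest n/ν is R → limiting reagent.
E consumed = (2/2) × 0.1409 = 0.1409 mol
E remaining = 0.2612 − 0.1409 = 0.1203 mol
mass = 0.1203 × 315.10 = 37.91 g

37.9 g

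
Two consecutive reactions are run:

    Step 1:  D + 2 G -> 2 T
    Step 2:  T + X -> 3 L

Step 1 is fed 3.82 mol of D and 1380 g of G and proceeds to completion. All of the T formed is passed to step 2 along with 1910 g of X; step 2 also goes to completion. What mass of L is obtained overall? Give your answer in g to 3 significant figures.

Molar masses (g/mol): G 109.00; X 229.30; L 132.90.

Step 1:
n(D) = 3.820 mol
n(G) = 1380 / 109.00 = 12.66 mol
n/ν → D: 3.820, G: 6.330; D is limiting.
n(T) produced = (2/1) × 3.820 = 7.640 mol
Step 2:
n(T) available = 7.640 mol
n(X) = 1910 / 229.30 = 8.330 mol
n/ν → T: 7.640, X: 8.330; T is limiting.
n(L) = (3/1) × 7.640 = 22.92 mol
mass = 22.92 × 132.90 = 3046 g

3050 g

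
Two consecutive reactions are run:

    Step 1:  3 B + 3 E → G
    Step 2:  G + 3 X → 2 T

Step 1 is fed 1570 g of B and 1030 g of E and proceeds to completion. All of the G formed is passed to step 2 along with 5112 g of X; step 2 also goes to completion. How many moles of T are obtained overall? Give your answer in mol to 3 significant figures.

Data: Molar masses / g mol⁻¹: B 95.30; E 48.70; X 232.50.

11.0 mol

Step 1:
n(B) = 1570 / 95.30 = 16.47 mol
n(E) = 1030 / 48.70 = 21.15 mol
n/ν → B: 5.490, E: 7.050; B is limiting.
n(G) produced = (1/3) × 16.47 = 5.490 mol
Step 2:
n(G) available = 5.490 mol
n(X) = 5112 / 232.50 = 21.99 mol
n/ν → G: 5.490, X: 7.330; G is limiting.
n(T) = (2/1) × 5.490 = 10.98 mol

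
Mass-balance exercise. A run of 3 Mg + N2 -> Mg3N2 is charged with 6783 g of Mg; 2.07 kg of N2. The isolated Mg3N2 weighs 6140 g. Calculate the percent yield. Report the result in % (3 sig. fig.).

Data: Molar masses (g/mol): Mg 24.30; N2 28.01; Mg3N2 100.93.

n(Mg) = 6783 / 24.30 = 279.1 mol
n(N2) = 2.070×1000 / 28.01 = 73.90 mol
n/ν for Mg = 279.1/3 = 93.03
n/ν for N2 = 73.90/1 = 73.90
Smallest n/ν is N2 → limiting reagent.
theoretical n(Mg3N2) = (1/1) × 73.90 = 73.90 mol → 7459 g
% yield = 6140 / 7459 × 100 = 82.32 %

82.3 %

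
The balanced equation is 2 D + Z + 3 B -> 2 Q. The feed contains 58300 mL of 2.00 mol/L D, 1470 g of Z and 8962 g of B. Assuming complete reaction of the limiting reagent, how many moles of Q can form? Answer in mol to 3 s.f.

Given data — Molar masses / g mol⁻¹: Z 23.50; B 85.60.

n(D) = 2.00 × 58300/1000 = 116.6 mol
n(Z) = 1470 / 23.50 = 62.55 mol
n(B) = 8962 / 85.60 = 104.7 mol
n/ν for D = 116.6/2 = 58.30
n/ν for Z = 62.55/1 = 62.55
n/ν for B = 104.7/3 = 34.90
Smallest n/ν is B → limiting reagent.
n(Q) = (2/3) × 104.7 = 69.80 mol

69.8 mol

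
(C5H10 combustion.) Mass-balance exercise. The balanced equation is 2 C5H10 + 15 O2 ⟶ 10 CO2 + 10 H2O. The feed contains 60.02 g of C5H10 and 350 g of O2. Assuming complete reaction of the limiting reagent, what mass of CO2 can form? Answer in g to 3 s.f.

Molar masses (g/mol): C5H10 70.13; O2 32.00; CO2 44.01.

n(C5H10) = 60.02 / 70.13 = 0.8558 mol
n(O2) = 350.0 / 32.00 = 10.94 mol
n/ν → C5H10: 0.4279, O2: 0.7293; C5H10 is limiting.
n(CO2) = (10/2) × 0.8558 = 4.279 mol
mass = 4.279 × 44.01 = 188.3 g

188 g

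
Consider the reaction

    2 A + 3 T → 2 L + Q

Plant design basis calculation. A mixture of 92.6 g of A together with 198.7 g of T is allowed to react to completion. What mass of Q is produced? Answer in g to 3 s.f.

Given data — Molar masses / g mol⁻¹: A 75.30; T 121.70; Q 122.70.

n(A) = 92.60 / 75.30 = 1.230 mol
n(T) = 198.7 / 121.70 = 1.633 mol
n/ν for A = 1.230/2 = 0.6150
n/ν for T = 1.633/3 = 0.5443
Smallest n/ν is T → limiting reagent.
n(Q) = (1/3) × 1.633 = 0.5443 mol
mass = 0.5443 × 122.70 = 66.79 g

66.8 g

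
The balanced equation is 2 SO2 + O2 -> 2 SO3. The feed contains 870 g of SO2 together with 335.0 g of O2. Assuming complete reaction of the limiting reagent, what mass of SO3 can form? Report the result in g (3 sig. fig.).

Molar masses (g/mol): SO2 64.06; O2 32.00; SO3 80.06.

1090 g

n(SO2) = 870.0 / 64.06 = 13.58 mol
n(O2) = 335.0 / 32.00 = 10.47 mol
n/ν for SO2 = 13.58/2 = 6.790
n/ν for O2 = 10.47/1 = 10.47
Smallest n/ν is SO2 → limiting reagent.
n(SO3) = (2/2) × 13.58 = 13.58 mol
mass = 13.58 × 80.06 = 1087 g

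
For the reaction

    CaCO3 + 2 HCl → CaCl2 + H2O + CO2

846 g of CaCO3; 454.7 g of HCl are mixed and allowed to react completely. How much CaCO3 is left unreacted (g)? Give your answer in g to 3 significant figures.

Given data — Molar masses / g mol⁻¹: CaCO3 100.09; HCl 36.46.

n(CaCO3) = 846.0 / 100.09 = 8.452 mol
n(HCl) = 454.7 / 36.46 = 12.47 mol
n/ν → CaCO3: 8.452, HCl: 6.235; HCl is limiting.
CaCO3 consumed = (1/2) × 12.47 = 6.235 mol
CaCO3 remaining = 8.452 − 6.235 = 2.217 mol
mass = 2.217 × 100.09 = 221.9 g

222 g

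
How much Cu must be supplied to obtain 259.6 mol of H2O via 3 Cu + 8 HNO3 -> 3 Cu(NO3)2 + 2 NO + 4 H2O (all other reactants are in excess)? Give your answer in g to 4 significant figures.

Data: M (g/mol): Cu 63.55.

n(H2O) = 259.6 mol
n(Cu) = (3/4) × 259.6 = 194.7 mol
mass = 194.7 × 63.55 = 12370 g

12370 g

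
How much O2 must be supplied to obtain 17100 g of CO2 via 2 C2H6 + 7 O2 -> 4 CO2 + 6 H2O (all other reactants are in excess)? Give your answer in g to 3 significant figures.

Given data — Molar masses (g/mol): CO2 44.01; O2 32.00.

n(CO2) = 17100 / 44.01 = 388.5 mol
n(O2) = (7/4) × 388.5 = 679.9 mol
mass = 679.9 × 32.00 = 21760 g

21800 g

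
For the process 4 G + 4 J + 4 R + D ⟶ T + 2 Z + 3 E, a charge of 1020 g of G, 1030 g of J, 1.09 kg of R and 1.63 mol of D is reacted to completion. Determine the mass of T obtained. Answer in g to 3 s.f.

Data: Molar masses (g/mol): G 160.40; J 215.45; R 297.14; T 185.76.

n(G) = 1020 / 160.40 = 6.359 mol
n(J) = 1030 / 215.45 = 4.781 mol
n(R) = 1.090×1000 / 297.14 = 3.668 mol
n(D) = 1.630 mol
n/ν for G = 6.359/4 = 1.590
n/ν for J = 4.781/4 = 1.195
n/ν for R = 3.668/4 = 0.9170
n/ν for D = 1.630/1 = 1.630
Smallest n/ν is R → limiting reagent.
n(T) = (1/4) × 3.668 = 0.9170 mol
mass = 0.9170 × 185.76 = 170.3 g

170 g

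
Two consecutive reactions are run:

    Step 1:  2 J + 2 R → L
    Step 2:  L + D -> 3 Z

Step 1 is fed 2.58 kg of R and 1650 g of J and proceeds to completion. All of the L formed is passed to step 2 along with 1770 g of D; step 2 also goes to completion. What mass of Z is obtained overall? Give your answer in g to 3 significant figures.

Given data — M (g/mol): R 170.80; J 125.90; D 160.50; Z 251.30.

4940 g

Step 1:
n(R) = 2.580×1000 / 170.80 = 15.11 mol
n(J) = 1650 / 125.90 = 13.11 mol
n/ν → R: 7.555, J: 6.555; J is limiting.
n(L) produced = (1/2) × 13.11 = 6.555 mol
Step 2:
n(L) available = 6.555 mol
n(D) = 1770 / 160.50 = 11.03 mol
n/ν → L: 6.555, D: 11.03; L is limiting.
n(Z) = (3/1) × 6.555 = 19.67 mol
mass = 19.67 × 251.30 = 4943 g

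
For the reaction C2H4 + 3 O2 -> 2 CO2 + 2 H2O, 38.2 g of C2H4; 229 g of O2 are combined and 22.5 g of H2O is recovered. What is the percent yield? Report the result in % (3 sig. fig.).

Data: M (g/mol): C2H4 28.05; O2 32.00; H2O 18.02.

n(C2H4) = 38.20 / 28.05 = 1.362 mol
n(O2) = 229.0 / 32.00 = 7.156 mol
n/ν for C2H4 = 1.362/1 = 1.362
n/ν for O2 = 7.156/3 = 2.385
Smallest n/ν is C2H4 → limiting reagent.
theoretical n(H2O) = (2/1) × 1.362 = 2.724 mol → 49.09 g
% yield = 22.5 / 49.09 × 100 = 45.83 %

45.8 %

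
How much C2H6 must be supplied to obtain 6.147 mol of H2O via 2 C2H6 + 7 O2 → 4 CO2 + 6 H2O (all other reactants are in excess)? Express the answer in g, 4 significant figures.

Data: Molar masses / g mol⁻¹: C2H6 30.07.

n(H2O) = 6.147 mol
n(C2H6) = (2/6) × 6.147 = 2.049 mol
mass = 2.049 × 30.07 = 61.61 g

61.61 g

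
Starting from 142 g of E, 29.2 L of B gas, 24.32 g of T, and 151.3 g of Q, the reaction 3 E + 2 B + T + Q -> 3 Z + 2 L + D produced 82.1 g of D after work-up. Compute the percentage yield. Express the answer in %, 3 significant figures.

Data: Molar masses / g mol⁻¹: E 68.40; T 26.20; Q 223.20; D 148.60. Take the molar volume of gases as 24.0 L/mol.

90.8 %

n(E) = 142.0 / 68.40 = 2.076 mol
n(B) = 29.20 / 24.0 = 1.217 mol
n(T) = 24.32 / 26.20 = 0.9282 mol
n(Q) = 151.3 / 223.20 = 0.6779 mol
n/ν → E: 0.6920, B: 0.6085, T: 0.9282, Q: 0.6779; B is limiting.
theoretical n(D) = (1/2) × 1.217 = 0.6085 mol → 90.42 g
% yield = 82.1 / 90.42 × 100 = 90.80 %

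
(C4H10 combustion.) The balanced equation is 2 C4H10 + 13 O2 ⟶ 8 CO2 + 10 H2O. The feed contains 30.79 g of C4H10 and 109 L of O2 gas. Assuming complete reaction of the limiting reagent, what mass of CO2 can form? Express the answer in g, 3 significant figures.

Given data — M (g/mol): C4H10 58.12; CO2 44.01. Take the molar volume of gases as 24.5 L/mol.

n(C4H10) = 30.79 / 58.12 = 0.5298 mol
n(O2) = 109.0 / 24.5 = 4.449 mol
n/ν → C4H10: 0.2649, O2: 0.3422; C4H10 is limiting.
n(CO2) = (8/2) × 0.5298 = 2.119 mol
mass = 2.119 × 44.01 = 93.26 g

93.3 g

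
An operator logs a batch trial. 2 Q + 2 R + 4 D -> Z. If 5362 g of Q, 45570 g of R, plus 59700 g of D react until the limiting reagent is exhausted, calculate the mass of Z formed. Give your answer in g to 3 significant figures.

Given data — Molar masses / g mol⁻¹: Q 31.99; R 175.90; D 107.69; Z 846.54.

n(Q) = 5362 / 31.99 = 167.6 mol
n(R) = 45570 / 175.90 = 259.1 mol
n(D) = 59700 / 107.69 = 554.4 mol
n/ν for Q = 167.6/2 = 83.80
n/ν for R = 259.1/2 = 129.6
n/ν for D = 554.4/4 = 138.6
Smallest n/ν is Q → limiting reagent.
n(Z) = (1/2) × 167.6 = 83.80 mol
mass = 83.80 × 846.54 = 70940 g

70900 g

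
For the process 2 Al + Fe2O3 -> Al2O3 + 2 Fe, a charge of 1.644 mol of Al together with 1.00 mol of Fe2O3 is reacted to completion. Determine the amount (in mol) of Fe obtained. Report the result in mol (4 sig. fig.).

1.644 mol

n(Al) = 1.644 mol
n(Fe2O3) = 1.000 mol
n/ν for Al = 1.644/2 = 0.8220
n/ν for Fe2O3 = 1.000/1 = 1.000
Smallest n/ν is Al → limiting reagent.
n(Fe) = (2/2) × 1.644 = 1.644 mol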